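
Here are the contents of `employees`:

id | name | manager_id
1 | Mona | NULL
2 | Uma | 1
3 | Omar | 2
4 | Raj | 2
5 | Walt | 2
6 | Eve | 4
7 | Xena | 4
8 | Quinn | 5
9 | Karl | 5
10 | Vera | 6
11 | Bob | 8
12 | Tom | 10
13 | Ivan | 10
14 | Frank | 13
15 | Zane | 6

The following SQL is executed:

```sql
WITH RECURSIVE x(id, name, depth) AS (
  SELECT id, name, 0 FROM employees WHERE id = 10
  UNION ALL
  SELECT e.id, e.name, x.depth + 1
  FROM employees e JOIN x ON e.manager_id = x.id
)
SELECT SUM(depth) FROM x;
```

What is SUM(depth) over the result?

4

Base: id=10 (Vera) at depth 0.
Iteration 1: rows with manager_id in {10} -> Tom (id 12, depth 1), Ivan (id 13, depth 1).
Iteration 2: rows with manager_id in {12,13} -> Frank (id 14, depth 2).
Iteration 3: no rows with manager_id in {14}; recursion stops.
SUM(depth) = 0 + 1 + 1 + 2 = 4.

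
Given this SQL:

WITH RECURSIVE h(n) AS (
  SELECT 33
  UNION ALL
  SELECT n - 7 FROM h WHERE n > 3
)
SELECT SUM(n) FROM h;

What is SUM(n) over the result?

93

Base: n=33.
Iteration 1: 33 > 3 holds -> n = 33 - 7 = 26.
Iteration 2: 26 > 3 holds -> n = 26 - 7 = 19.
Iteration 3: 19 > 3 holds -> n = 19 - 7 = 12.
Iteration 4: 12 > 3 holds -> n = 12 - 7 = 5.
Iteration 5: 5 > 3 holds -> n = 5 - 7 = -2.
Iteration 6: -2 > 3 fails; recursion stops.
SUM(n) = 33 + 26 + 19 + 12 + 5 + -2 = 93.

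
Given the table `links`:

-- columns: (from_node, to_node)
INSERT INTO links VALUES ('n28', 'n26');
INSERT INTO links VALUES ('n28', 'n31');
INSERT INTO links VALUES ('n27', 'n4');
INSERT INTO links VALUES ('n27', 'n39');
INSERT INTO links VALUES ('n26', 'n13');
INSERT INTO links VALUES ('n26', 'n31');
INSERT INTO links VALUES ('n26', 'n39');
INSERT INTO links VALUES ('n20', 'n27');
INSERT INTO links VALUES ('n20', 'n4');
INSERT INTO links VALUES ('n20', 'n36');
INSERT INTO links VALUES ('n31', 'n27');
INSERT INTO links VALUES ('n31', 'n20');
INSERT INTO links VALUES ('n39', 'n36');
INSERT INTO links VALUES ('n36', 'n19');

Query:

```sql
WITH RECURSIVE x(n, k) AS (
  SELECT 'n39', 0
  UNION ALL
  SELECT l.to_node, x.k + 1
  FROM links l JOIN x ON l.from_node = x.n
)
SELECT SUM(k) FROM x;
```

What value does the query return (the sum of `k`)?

Base: (n39, k=0).
Iteration 1: edges from {n39} -> (n36, k=1).
Iteration 2: edges from {n36} -> (n19, k=2).
Iteration 3: no outgoing edges from {n19}; recursion stops.
SUM(k) = 0 + 1 + 2 = 3.

3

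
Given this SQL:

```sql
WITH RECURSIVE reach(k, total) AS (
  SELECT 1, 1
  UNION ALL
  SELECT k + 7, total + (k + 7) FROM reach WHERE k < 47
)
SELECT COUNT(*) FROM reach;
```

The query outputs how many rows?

Base: k=1, total=1.
Iteration 1: 1 < 47 holds -> k = 1 + 7 = 8, total = 1 + 8 = 9.
Iteration 2: 8 < 47 holds -> k = 8 + 7 = 15, total = 9 + 15 = 24.
Iteration 3: 15 < 47 holds -> k = 15 + 7 = 22, total = 24 + 22 = 46.
Iteration 4: 22 < 47 holds -> k = 22 + 7 = 29, total = 46 + 29 = 75.
Iteration 5: 29 < 47 holds -> k = 29 + 7 = 36, total = 75 + 36 = 111.
Iteration 6: 36 < 47 holds -> k = 36 + 7 = 43, total = 111 + 43 = 154.
Iteration 7: 43 < 47 holds -> k = 43 + 7 = 50, total = 154 + 50 = 204.
Iteration 8: 50 < 47 fails; recursion stops.
Total rows emitted: 8.

8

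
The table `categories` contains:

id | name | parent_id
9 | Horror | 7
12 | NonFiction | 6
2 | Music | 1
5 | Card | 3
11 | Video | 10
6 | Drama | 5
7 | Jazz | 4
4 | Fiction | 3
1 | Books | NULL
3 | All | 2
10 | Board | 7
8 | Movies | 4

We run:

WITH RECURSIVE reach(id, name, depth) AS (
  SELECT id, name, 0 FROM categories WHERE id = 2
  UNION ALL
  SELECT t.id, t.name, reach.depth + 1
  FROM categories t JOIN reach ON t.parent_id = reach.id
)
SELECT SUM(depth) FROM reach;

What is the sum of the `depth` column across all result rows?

31

Base: id=2 (Music) at depth 0.
Iteration 1: rows with parent_id in {2} -> All (id 3, depth 1).
Iteration 2: rows with parent_id in {3} -> Fiction (id 4, depth 2), Card (id 5, depth 2).
Iteration 3: rows with parent_id in {4,5} -> Drama (id 6, depth 3), Jazz (id 7, depth 3), Movies (id 8, depth 3).
Iteration 4: rows with parent_id in {6,7,8} -> Horror (id 9, depth 4), Board (id 10, depth 4), NonFiction (id 12, depth 4).
Iteration 5: rows with parent_id in {9,10,12} -> Video (id 11, depth 5).
Iteration 6: no rows with parent_id in {11}; recursion stops.
SUM(depth) = 0 + 1 + 2 + 2 + 3 + 3 + 3 + 4 + 4 + 4 + 5 = 31.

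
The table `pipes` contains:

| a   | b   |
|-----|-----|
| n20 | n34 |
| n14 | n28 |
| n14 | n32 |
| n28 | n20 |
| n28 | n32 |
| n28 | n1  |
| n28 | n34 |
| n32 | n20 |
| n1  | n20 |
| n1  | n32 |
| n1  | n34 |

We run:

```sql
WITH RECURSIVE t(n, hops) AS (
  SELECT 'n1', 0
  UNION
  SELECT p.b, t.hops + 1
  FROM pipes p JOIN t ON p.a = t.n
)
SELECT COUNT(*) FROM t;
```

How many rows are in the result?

7

Base: (n1, hops=0).
Iteration 1: edges from {n1} -> (n20, hops=1), (n32, hops=1), (n34, hops=1).
Iteration 2: edges from {n20,n32,n34} -> (n20, hops=2), (n34, hops=2).
Iteration 3: edges from {n20,n34} -> (n34, hops=3).
Iteration 4: no outgoing edges from {n34}; recursion stops.
Total rows emitted: 7.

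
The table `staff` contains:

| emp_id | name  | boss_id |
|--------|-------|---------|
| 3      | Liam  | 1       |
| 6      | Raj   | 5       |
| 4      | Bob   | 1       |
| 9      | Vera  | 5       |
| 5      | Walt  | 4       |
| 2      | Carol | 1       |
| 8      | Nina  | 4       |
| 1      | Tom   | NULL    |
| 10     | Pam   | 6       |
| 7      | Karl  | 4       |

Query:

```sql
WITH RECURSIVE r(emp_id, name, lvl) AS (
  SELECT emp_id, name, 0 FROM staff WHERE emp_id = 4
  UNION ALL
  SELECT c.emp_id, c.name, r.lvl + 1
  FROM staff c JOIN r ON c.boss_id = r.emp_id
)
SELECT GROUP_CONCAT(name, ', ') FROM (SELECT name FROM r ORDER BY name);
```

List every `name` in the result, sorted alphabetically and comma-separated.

Bob, Karl, Nina, Pam, Raj, Vera, Walt

Base: emp_id=4 (Bob) at lvl 0.
Iteration 1: rows with boss_id in {4} -> Walt (id 5, lvl 1), Karl (id 7, lvl 1), Nina (id 8, lvl 1).
Iteration 2: rows with boss_id in {5,7,8} -> Raj (id 6, lvl 2), Vera (id 9, lvl 2).
Iteration 3: rows with boss_id in {6,9} -> Pam (id 10, lvl 3).
Iteration 4: no rows with boss_id in {10}; recursion stops.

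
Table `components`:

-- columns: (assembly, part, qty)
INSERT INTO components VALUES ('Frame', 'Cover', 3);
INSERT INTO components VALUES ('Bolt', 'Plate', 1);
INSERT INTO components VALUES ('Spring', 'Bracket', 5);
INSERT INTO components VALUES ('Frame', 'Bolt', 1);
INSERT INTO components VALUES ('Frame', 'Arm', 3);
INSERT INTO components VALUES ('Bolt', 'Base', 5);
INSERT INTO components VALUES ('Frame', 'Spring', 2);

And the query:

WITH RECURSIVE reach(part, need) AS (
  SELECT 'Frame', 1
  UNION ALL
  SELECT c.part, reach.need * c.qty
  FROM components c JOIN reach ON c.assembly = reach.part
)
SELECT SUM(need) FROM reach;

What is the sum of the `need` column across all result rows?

26

Base: (Frame, need=1).
Iteration 1: components of {Frame} -> Arm = 1*3 = 3, Bolt = 1*1 = 1, Cover = 1*3 = 3, Spring = 1*2 = 2.
Iteration 2: components of {Arm,Bolt,Cover,Spring} -> Base = 1*5 = 5, Bracket = 2*5 = 10, Plate = 1*1 = 1.
Iteration 3: no further components; recursion stops.
SUM(need) = 1 + 3 + 2 + 1 + 3 + 10 + 1 + 5 = 26.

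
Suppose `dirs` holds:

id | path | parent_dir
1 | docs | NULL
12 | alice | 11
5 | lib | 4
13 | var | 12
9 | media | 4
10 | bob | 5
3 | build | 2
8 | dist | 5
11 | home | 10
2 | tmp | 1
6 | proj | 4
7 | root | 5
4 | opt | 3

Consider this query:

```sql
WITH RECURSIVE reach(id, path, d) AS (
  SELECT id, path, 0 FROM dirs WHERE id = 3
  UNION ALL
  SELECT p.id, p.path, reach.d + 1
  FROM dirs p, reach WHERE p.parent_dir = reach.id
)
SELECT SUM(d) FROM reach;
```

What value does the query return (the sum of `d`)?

31

Base: id=3 (build) at d 0.
Iteration 1: rows with parent_dir in {3} -> opt (id 4, d 1).
Iteration 2: rows with parent_dir in {4} -> lib (id 5, d 2), proj (id 6, d 2), media (id 9, d 2).
Iteration 3: rows with parent_dir in {5,6,9} -> root (id 7, d 3), dist (id 8, d 3), bob (id 10, d 3).
Iteration 4: rows with parent_dir in {7,8,10} -> home (id 11, d 4).
Iteration 5: rows with parent_dir in {11} -> alice (id 12, d 5).
Iteration 6: rows with parent_dir in {12} -> var (id 13, d 6).
Iteration 7: no rows with parent_dir in {13}; recursion stops.
SUM(d) = 0 + 1 + 2 + 2 + 2 + 3 + 3 + 3 + 4 + 5 + 6 = 31.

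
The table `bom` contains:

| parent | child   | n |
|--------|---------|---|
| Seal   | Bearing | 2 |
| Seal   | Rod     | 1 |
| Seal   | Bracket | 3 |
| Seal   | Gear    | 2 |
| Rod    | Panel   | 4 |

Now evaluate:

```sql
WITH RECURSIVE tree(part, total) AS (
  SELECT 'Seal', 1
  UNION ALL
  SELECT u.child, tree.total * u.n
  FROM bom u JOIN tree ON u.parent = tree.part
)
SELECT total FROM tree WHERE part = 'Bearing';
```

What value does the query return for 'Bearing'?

2

Base: (Seal, total=1).
Iteration 1: components of {Seal} -> Bearing = 1*2 = 2, Bracket = 1*3 = 3, Gear = 1*2 = 2, Rod = 1*1 = 1.
Iteration 2: components of {Bearing,Bracket,Gear,Rod} -> Panel = 1*4 = 4.
Iteration 3: no further components; recursion stops.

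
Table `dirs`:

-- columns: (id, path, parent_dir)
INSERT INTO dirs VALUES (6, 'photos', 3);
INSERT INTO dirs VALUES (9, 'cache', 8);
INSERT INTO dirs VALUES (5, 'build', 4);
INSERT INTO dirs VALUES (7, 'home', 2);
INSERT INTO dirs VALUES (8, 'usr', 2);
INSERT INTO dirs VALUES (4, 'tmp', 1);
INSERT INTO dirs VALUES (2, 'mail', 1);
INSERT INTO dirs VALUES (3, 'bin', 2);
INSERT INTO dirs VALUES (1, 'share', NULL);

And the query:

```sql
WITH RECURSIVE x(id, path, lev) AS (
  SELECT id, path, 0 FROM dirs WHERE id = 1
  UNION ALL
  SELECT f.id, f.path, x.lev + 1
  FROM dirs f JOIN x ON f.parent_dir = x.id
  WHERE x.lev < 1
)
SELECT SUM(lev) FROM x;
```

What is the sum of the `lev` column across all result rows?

2

Base: id=1 (share) at lev 0.
Iteration 1: rows with parent_dir in {1} -> mail (id 2, lev 1), tmp (id 4, lev 1).
Iteration 2: lev < 1 fails for all current rows; recursion stops.
SUM(lev) = 0 + 1 + 1 = 2.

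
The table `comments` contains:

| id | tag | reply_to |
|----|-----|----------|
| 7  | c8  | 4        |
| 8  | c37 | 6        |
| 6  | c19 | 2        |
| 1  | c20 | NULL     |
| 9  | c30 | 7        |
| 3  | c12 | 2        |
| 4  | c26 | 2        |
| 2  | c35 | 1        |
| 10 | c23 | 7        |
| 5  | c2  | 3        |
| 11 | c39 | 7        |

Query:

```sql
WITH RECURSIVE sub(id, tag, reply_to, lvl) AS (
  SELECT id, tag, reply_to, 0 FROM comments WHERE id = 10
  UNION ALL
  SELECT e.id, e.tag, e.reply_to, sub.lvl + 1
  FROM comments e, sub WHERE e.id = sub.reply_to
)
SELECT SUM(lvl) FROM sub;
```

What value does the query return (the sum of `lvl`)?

10

Base: id=10 (c23), reply_to=7, lvl 0.
Iteration 1: join on id=7 -> c8 (id 7, reply_to=4, lvl 1).
Iteration 2: join on id=4 -> c26 (id 4, reply_to=2, lvl 2).
Iteration 3: join on id=2 -> c35 (id 2, reply_to=1, lvl 3).
Iteration 4: join on id=1 -> c20 (id 1, reply_to=NULL, lvl 4).
Iteration 5: reply_to is NULL; no match; recursion stops.
SUM(lvl) = 0 + 1 + 2 + 3 + 4 = 10.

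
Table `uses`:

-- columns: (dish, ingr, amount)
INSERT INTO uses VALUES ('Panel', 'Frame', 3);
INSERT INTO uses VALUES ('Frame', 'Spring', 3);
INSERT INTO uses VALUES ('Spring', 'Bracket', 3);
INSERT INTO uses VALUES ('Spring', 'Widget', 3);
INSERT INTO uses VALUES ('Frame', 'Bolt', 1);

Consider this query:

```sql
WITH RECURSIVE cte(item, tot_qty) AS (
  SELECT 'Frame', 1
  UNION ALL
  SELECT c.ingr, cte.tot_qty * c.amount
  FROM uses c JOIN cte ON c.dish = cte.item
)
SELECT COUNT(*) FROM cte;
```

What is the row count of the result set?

Base: (Frame, tot_qty=1).
Iteration 1: components of {Frame} -> Bolt = 1*1 = 1, Spring = 1*3 = 3.
Iteration 2: components of {Bolt,Spring} -> Bracket = 3*3 = 9, Widget = 3*3 = 9.
Iteration 3: no further components; recursion stops.
Total rows emitted: 5.

5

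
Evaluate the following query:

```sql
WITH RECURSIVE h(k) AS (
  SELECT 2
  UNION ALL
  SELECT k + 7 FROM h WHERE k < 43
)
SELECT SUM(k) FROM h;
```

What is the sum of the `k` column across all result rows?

Base: k=2.
Iteration 1: 2 < 43 holds -> k = 2 + 7 = 9.
Iteration 2: 9 < 43 holds -> k = 9 + 7 = 16.
Iteration 3: 16 < 43 holds -> k = 16 + 7 = 23.
Iteration 4: 23 < 43 holds -> k = 23 + 7 = 30.
Iteration 5: 30 < 43 holds -> k = 30 + 7 = 37.
Iteration 6: 37 < 43 holds -> k = 37 + 7 = 44.
Iteration 7: 44 < 43 fails; recursion stops.
SUM(k) = 2 + 9 + 16 + 23 + 30 + 37 + 44 = 161.

161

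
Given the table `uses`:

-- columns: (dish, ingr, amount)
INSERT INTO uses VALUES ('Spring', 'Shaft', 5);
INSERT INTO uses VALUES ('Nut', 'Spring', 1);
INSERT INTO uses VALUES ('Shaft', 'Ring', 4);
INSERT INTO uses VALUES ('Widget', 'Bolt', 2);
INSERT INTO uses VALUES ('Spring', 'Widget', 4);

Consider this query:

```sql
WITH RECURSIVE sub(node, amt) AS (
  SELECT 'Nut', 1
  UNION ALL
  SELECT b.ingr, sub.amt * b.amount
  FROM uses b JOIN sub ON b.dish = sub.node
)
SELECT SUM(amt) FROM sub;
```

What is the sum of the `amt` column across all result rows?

39

Base: (Nut, amt=1).
Iteration 1: components of {Nut} -> Spring = 1*1 = 1.
Iteration 2: components of {Spring} -> Shaft = 1*5 = 5, Widget = 1*4 = 4.
Iteration 3: components of {Shaft,Widget} -> Bolt = 4*2 = 8, Ring = 5*4 = 20.
Iteration 4: no further components; recursion stops.
SUM(amt) = 1 + 1 + 4 + 5 + 8 + 20 = 39.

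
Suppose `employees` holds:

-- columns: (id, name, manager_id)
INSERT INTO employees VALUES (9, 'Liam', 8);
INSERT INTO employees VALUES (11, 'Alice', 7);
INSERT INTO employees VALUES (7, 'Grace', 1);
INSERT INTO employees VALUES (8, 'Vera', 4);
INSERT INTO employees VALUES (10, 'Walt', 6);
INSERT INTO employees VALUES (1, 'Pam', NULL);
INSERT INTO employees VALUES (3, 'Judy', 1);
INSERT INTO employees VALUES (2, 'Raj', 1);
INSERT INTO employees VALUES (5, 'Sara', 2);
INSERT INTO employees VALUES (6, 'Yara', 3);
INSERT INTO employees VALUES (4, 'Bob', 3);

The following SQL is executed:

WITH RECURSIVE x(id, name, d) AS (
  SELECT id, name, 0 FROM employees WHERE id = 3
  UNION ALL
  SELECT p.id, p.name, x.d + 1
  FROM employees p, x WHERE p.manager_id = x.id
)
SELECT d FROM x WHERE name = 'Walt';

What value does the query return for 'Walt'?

2

Base: id=3 (Judy) at d 0.
Iteration 1: rows with manager_id in {3} -> Bob (id 4, d 1), Yara (id 6, d 1).
Iteration 2: rows with manager_id in {4,6} -> Vera (id 8, d 2), Walt (id 10, d 2).
Iteration 3: rows with manager_id in {8,10} -> Liam (id 9, d 3).
Iteration 4: no rows with manager_id in {9}; recursion stops.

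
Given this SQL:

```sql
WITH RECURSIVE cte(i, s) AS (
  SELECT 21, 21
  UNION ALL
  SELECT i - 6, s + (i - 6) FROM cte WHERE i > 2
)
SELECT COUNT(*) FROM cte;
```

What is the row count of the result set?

Base: i=21, s=21.
Iteration 1: 21 > 2 holds -> i = 21 - 6 = 15, s = 21 + 15 = 36.
Iteration 2: 15 > 2 holds -> i = 15 - 6 = 9, s = 36 + 9 = 45.
Iteration 3: 9 > 2 holds -> i = 9 - 6 = 3, s = 45 + 3 = 48.
Iteration 4: 3 > 2 holds -> i = 3 - 6 = -3, s = 48 + -3 = 45.
Iteration 5: -3 > 2 fails; recursion stops.
Total rows emitted: 5.

5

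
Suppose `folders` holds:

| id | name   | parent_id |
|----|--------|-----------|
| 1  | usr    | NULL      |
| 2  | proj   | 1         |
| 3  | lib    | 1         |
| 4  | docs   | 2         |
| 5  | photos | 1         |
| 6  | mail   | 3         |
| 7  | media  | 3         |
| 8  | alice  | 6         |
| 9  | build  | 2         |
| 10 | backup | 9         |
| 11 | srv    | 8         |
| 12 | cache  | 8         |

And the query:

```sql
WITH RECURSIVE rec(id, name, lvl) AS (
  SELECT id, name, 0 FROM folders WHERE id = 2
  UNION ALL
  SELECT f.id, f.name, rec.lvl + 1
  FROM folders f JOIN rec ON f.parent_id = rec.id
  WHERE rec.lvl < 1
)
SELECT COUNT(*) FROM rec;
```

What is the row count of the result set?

3

Base: id=2 (proj) at lvl 0.
Iteration 1: rows with parent_id in {2} -> docs (id 4, lvl 1), build (id 9, lvl 1).
Iteration 2: lvl < 1 fails for all current rows; recursion stops.
Total rows emitted: 3.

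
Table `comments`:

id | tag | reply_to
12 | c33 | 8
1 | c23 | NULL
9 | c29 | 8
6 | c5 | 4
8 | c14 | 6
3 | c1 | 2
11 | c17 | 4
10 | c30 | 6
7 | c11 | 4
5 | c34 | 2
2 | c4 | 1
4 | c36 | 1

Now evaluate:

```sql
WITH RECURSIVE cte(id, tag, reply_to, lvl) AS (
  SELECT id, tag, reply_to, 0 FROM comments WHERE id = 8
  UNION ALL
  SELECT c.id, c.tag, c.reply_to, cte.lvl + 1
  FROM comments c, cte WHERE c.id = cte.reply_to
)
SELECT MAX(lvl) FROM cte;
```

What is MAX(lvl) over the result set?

3

Base: id=8 (c14), reply_to=6, lvl 0.
Iteration 1: join on id=6 -> c5 (id 6, reply_to=4, lvl 1).
Iteration 2: join on id=4 -> c36 (id 4, reply_to=1, lvl 2).
Iteration 3: join on id=1 -> c23 (id 1, reply_to=NULL, lvl 3).
Iteration 4: reply_to is NULL; no match; recursion stops.
lvl values: 0, 1, 2, 3; the maximum is 3.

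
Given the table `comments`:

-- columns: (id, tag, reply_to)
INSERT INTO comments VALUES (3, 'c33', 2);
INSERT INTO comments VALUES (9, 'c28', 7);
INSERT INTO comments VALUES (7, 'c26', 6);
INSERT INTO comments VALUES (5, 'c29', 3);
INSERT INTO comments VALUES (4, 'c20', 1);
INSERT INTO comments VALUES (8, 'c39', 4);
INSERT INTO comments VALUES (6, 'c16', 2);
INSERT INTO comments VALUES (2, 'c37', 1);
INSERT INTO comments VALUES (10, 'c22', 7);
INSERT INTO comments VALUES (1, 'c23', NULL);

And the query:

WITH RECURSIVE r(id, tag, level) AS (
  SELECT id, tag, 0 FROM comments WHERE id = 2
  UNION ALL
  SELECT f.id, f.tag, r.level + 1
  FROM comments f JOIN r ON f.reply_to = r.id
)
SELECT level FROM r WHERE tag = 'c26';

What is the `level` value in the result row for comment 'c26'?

Base: id=2 (c37) at level 0.
Iteration 1: rows with reply_to in {2} -> c33 (id 3, level 1), c16 (id 6, level 1).
Iteration 2: rows with reply_to in {3,6} -> c29 (id 5, level 2), c26 (id 7, level 2).
Iteration 3: rows with reply_to in {5,7} -> c28 (id 9, level 3), c22 (id 10, level 3).
Iteration 4: no rows with reply_to in {9,10}; recursion stops.

2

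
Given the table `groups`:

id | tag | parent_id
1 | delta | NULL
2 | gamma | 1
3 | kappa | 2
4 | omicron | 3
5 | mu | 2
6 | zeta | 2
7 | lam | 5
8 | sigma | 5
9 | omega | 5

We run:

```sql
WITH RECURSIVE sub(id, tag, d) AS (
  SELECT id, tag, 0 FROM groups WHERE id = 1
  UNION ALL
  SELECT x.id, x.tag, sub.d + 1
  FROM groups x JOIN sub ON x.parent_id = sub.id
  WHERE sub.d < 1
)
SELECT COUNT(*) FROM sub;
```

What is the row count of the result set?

2

Base: id=1 (delta) at d 0.
Iteration 1: rows with parent_id in {1} -> gamma (id 2, d 1).
Iteration 2: d < 1 fails for all current rows; recursion stops.
Total rows emitted: 2.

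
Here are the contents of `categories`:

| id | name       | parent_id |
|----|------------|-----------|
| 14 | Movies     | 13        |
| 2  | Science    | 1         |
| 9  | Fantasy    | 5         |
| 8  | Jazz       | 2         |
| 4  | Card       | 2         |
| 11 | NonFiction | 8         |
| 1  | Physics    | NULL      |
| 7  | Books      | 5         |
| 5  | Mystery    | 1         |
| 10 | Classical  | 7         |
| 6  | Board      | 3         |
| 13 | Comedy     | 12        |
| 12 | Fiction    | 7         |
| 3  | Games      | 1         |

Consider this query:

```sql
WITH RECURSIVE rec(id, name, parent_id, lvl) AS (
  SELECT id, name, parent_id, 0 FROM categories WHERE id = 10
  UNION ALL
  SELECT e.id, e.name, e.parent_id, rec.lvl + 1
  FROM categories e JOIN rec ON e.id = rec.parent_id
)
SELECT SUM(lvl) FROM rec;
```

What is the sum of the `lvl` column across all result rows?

Base: id=10 (Classical), parent_id=7, lvl 0.
Iteration 1: join on id=7 -> Books (id 7, parent_id=5, lvl 1).
Iteration 2: join on id=5 -> Mystery (id 5, parent_id=1, lvl 2).
Iteration 3: join on id=1 -> Physics (id 1, parent_id=NULL, lvl 3).
Iteration 4: parent_id is NULL; no match; recursion stops.
SUM(lvl) = 0 + 1 + 2 + 3 = 6.

6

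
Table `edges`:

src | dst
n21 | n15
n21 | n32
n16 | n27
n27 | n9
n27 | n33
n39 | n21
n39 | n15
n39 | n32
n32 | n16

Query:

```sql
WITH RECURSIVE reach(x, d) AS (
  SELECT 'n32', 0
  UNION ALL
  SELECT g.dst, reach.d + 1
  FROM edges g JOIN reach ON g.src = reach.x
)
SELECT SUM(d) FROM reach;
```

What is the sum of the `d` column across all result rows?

Base: (n32, d=0).
Iteration 1: edges from {n32} -> (n16, d=1).
Iteration 2: edges from {n16} -> (n27, d=2).
Iteration 3: edges from {n27} -> (n33, d=3), (n9, d=3).
Iteration 4: no outgoing edges from {n33,n9}; recursion stops.
SUM(d) = 0 + 1 + 2 + 3 + 3 = 9.

9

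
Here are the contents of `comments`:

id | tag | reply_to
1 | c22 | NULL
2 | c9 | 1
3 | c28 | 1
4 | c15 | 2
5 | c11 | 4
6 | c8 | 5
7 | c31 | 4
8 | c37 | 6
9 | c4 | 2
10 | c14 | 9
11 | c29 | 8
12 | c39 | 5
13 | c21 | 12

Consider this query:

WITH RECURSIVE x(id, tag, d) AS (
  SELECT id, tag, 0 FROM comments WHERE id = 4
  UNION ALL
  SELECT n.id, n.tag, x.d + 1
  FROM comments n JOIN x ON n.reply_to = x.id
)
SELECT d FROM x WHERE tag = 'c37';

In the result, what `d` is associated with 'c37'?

3

Base: id=4 (c15) at d 0.
Iteration 1: rows with reply_to in {4} -> c11 (id 5, d 1), c31 (id 7, d 1).
Iteration 2: rows with reply_to in {5,7} -> c8 (id 6, d 2), c39 (id 12, d 2).
Iteration 3: rows with reply_to in {6,12} -> c37 (id 8, d 3), c21 (id 13, d 3).
Iteration 4: rows with reply_to in {8,13} -> c29 (id 11, d 4).
Iteration 5: no rows with reply_to in {11}; recursion stops.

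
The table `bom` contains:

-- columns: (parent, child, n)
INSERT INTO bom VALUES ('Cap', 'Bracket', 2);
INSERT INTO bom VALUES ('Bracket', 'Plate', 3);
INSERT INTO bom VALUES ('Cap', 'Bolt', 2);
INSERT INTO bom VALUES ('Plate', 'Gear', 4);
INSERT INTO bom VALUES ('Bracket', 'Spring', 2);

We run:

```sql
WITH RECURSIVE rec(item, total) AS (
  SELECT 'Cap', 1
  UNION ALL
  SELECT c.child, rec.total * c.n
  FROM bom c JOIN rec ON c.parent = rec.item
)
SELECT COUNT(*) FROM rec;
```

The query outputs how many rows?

Base: (Cap, total=1).
Iteration 1: components of {Cap} -> Bolt = 1*2 = 2, Bracket = 1*2 = 2.
Iteration 2: components of {Bolt,Bracket} -> Plate = 2*3 = 6, Spring = 2*2 = 4.
Iteration 3: components of {Plate,Spring} -> Gear = 6*4 = 24.
Iteration 4: no further components; recursion stops.
Total rows emitted: 6.

6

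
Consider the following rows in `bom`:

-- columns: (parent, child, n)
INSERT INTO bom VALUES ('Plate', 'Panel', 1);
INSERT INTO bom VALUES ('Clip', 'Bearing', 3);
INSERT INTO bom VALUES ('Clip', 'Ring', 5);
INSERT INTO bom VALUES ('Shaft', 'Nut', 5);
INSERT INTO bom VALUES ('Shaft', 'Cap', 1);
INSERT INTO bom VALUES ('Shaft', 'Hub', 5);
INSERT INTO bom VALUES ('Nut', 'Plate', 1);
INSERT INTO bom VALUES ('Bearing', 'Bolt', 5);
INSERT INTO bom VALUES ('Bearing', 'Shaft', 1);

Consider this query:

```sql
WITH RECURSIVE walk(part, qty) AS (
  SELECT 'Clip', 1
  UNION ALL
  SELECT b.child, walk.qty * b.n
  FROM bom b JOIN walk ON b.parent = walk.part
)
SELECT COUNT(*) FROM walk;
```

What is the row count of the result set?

Base: (Clip, qty=1).
Iteration 1: components of {Clip} -> Bearing = 1*3 = 3, Ring = 1*5 = 5.
Iteration 2: components of {Bearing,Ring} -> Bolt = 3*5 = 15, Shaft = 3*1 = 3.
Iteration 3: components of {Bolt,Shaft} -> Cap = 3*1 = 3, Hub = 3*5 = 15, Nut = 3*5 = 15.
Iteration 4: components of {Cap,Hub,Nut} -> Plate = 15*1 = 15.
Iteration 5: components of {Plate} -> Panel = 15*1 = 15.
Iteration 6: no further components; recursion stops.
Total rows emitted: 10.

10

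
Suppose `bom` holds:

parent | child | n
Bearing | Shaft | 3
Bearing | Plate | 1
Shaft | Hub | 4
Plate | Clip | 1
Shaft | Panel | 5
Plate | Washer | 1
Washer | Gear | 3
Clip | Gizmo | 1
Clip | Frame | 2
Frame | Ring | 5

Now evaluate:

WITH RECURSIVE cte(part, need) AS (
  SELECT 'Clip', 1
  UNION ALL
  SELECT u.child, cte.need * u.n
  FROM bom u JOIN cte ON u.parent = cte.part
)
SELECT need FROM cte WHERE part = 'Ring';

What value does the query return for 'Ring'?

10

Base: (Clip, need=1).
Iteration 1: components of {Clip} -> Frame = 1*2 = 2, Gizmo = 1*1 = 1.
Iteration 2: components of {Frame,Gizmo} -> Ring = 2*5 = 10.
Iteration 3: no further components; recursion stops.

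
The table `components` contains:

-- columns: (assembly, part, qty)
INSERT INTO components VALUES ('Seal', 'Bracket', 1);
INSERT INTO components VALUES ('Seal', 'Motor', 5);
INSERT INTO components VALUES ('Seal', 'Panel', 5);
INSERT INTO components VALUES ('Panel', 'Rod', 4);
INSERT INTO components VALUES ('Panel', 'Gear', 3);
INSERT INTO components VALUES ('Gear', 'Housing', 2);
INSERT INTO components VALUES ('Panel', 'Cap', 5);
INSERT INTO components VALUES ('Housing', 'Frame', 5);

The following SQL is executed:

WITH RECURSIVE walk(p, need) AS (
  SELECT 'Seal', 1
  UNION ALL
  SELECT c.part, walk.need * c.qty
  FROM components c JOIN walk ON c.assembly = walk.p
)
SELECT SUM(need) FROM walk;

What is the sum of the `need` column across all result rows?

Base: (Seal, need=1).
Iteration 1: components of {Seal} -> Bracket = 1*1 = 1, Motor = 1*5 = 5, Panel = 1*5 = 5.
Iteration 2: components of {Bracket,Motor,Panel} -> Cap = 5*5 = 25, Gear = 5*3 = 15, Rod = 5*4 = 20.
Iteration 3: components of {Cap,Gear,Rod} -> Housing = 15*2 = 30.
Iteration 4: components of {Housing} -> Frame = 30*5 = 150.
Iteration 5: no further components; recursion stops.
SUM(need) = 1 + 1 + 5 + 5 + 20 + 15 + 25 + 30 + 150 = 252.

252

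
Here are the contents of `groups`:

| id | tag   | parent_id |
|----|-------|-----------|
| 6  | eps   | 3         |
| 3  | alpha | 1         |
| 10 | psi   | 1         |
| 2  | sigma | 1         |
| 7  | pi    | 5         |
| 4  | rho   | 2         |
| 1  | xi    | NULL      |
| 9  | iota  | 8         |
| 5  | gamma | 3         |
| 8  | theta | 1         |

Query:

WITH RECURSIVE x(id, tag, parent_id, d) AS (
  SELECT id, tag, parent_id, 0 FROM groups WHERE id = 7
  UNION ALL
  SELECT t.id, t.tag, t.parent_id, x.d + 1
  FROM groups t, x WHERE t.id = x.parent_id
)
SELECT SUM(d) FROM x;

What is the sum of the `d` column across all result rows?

6

Base: id=7 (pi), parent_id=5, d 0.
Iteration 1: join on id=5 -> gamma (id 5, parent_id=3, d 1).
Iteration 2: join on id=3 -> alpha (id 3, parent_id=1, d 2).
Iteration 3: join on id=1 -> xi (id 1, parent_id=NULL, d 3).
Iteration 4: parent_id is NULL; no match; recursion stops.
SUM(d) = 0 + 1 + 2 + 3 = 6.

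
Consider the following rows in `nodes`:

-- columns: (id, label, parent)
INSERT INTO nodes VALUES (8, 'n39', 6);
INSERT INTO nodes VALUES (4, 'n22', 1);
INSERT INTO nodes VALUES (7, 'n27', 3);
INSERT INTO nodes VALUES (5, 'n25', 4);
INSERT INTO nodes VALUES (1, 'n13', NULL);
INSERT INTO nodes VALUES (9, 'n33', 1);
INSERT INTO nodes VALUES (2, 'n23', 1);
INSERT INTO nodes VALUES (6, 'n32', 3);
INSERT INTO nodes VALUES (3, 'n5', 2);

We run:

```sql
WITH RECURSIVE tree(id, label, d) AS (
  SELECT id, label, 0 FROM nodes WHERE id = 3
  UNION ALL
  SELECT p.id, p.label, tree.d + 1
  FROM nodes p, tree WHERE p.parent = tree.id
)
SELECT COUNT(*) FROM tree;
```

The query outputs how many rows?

4

Base: id=3 (n5) at d 0.
Iteration 1: rows with parent in {3} -> n32 (id 6, d 1), n27 (id 7, d 1).
Iteration 2: rows with parent in {6,7} -> n39 (id 8, d 2).
Iteration 3: no rows with parent in {8}; recursion stops.
Total rows emitted: 4.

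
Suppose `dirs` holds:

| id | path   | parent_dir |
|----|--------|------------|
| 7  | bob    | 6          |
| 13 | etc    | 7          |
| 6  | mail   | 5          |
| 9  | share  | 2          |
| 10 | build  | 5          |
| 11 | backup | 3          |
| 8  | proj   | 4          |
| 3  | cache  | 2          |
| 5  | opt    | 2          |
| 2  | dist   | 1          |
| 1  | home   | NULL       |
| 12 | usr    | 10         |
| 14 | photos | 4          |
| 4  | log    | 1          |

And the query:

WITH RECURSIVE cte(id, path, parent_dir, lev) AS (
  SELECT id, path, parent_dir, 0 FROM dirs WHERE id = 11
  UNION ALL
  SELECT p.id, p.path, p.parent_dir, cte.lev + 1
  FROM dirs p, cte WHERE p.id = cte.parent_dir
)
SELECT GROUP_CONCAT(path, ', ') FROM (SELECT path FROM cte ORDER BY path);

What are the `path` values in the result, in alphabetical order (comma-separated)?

Base: id=11 (backup), parent_dir=3, lev 0.
Iteration 1: join on id=3 -> cache (id 3, parent_dir=2, lev 1).
Iteration 2: join on id=2 -> dist (id 2, parent_dir=1, lev 2).
Iteration 3: join on id=1 -> home (id 1, parent_dir=NULL, lev 3).
Iteration 4: parent_dir is NULL; no match; recursion stops.

backup, cache, dist, home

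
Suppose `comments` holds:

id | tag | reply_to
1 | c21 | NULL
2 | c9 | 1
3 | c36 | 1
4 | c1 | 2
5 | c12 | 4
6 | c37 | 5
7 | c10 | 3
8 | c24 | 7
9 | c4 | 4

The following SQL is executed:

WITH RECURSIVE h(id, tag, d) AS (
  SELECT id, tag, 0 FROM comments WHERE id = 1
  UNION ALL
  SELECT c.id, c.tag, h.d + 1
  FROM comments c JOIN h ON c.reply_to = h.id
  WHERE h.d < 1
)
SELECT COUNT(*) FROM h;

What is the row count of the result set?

3

Base: id=1 (c21) at d 0.
Iteration 1: rows with reply_to in {1} -> c9 (id 2, d 1), c36 (id 3, d 1).
Iteration 2: d < 1 fails for all current rows; recursion stops.
Total rows emitted: 3.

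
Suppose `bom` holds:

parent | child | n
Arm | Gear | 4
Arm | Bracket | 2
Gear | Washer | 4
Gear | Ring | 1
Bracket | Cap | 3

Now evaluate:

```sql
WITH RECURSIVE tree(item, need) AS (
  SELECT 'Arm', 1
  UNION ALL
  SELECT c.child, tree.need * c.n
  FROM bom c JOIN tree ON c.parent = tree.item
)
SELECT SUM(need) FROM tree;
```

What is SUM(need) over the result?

Base: (Arm, need=1).
Iteration 1: components of {Arm} -> Bracket = 1*2 = 2, Gear = 1*4 = 4.
Iteration 2: components of {Bracket,Gear} -> Cap = 2*3 = 6, Ring = 4*1 = 4, Washer = 4*4 = 16.
Iteration 3: no further components; recursion stops.
SUM(need) = 1 + 4 + 2 + 16 + 4 + 6 = 33.

33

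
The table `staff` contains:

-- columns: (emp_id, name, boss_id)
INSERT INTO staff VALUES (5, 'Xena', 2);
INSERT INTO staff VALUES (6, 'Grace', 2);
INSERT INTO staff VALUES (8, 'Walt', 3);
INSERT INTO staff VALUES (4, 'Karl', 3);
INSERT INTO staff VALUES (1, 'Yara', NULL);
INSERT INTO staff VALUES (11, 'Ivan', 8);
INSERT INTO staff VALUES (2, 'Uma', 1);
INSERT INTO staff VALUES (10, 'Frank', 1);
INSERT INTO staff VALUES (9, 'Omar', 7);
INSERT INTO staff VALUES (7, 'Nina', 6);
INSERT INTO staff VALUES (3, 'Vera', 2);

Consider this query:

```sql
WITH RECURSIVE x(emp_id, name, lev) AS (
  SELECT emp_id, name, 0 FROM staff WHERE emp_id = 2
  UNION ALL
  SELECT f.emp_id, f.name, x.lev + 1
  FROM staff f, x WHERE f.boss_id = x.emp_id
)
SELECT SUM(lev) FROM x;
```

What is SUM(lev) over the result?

15

Base: emp_id=2 (Uma) at lev 0.
Iteration 1: rows with boss_id in {2} -> Vera (id 3, lev 1), Xena (id 5, lev 1), Grace (id 6, lev 1).
Iteration 2: rows with boss_id in {3,5,6} -> Karl (id 4, lev 2), Nina (id 7, lev 2), Walt (id 8, lev 2).
Iteration 3: rows with boss_id in {4,7,8} -> Omar (id 9, lev 3), Ivan (id 11, lev 3).
Iteration 4: no rows with boss_id in {9,11}; recursion stops.
SUM(lev) = 0 + 1 + 1 + 1 + 2 + 2 + 2 + 3 + 3 = 15.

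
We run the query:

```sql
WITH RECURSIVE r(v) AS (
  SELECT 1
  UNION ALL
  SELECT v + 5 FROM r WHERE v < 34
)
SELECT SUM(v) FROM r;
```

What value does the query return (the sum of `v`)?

148

Base: v=1.
Iteration 1: 1 < 34 holds -> v = 1 + 5 = 6.
Iteration 2: 6 < 34 holds -> v = 6 + 5 = 11.
Iteration 3: 11 < 34 holds -> v = 11 + 5 = 16.
Iteration 4: 16 < 34 holds -> v = 16 + 5 = 21.
Iteration 5: 21 < 34 holds -> v = 21 + 5 = 26.
Iteration 6: 26 < 34 holds -> v = 26 + 5 = 31.
Iteration 7: 31 < 34 holds -> v = 31 + 5 = 36.
Iteration 8: 36 < 34 fails; recursion stops.
SUM(v) = 1 + 6 + 11 + 16 + 21 + 26 + 31 + 36 = 148.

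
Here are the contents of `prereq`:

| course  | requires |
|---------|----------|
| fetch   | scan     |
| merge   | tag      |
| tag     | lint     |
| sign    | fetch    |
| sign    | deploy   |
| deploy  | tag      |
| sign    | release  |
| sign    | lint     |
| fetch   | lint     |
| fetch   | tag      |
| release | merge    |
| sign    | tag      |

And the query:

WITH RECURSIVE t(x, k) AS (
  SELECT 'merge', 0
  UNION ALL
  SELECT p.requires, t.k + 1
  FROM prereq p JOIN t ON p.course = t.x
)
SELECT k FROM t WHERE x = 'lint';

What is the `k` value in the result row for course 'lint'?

Base: (merge, k=0).
Iteration 1: edges from {merge} -> (tag, k=1).
Iteration 2: edges from {tag} -> (lint, k=2).
Iteration 3: no outgoing edges from {lint}; recursion stops.

2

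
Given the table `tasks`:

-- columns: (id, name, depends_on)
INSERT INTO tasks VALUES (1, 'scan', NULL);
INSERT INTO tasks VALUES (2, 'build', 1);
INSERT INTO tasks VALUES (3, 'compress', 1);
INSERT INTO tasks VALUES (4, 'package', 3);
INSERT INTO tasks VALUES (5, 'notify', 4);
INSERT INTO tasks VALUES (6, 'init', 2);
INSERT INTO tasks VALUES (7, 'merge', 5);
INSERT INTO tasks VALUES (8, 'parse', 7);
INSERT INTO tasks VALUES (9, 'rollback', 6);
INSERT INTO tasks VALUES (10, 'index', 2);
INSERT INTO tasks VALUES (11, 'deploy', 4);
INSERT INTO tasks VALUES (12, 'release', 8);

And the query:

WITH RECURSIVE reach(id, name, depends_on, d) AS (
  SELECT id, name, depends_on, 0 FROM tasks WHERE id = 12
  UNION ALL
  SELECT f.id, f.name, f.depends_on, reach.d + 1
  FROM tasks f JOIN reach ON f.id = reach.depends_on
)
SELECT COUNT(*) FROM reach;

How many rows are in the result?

Base: id=12 (release), depends_on=8, d 0.
Iteration 1: join on id=8 -> parse (id 8, depends_on=7, d 1).
Iteration 2: join on id=7 -> merge (id 7, depends_on=5, d 2).
Iteration 3: join on id=5 -> notify (id 5, depends_on=4, d 3).
Iteration 4: join on id=4 -> package (id 4, depends_on=3, d 4).
Iteration 5: join on id=3 -> compress (id 3, depends_on=1, d 5).
Iteration 6: join on id=1 -> scan (id 1, depends_on=NULL, d 6).
Iteration 7: depends_on is NULL; no match; recursion stops.
Total rows emitted: 7.

7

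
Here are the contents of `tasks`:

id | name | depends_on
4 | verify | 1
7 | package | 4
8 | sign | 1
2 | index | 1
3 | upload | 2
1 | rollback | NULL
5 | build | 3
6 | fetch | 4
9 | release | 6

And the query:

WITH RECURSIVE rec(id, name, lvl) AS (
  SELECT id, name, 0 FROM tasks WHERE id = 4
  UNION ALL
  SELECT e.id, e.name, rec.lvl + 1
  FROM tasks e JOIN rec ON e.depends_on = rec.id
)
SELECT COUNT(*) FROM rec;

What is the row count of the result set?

4

Base: id=4 (verify) at lvl 0.
Iteration 1: rows with depends_on in {4} -> fetch (id 6, lvl 1), package (id 7, lvl 1).
Iteration 2: rows with depends_on in {6,7} -> release (id 9, lvl 2).
Iteration 3: no rows with depends_on in {9}; recursion stops.
Total rows emitted: 4.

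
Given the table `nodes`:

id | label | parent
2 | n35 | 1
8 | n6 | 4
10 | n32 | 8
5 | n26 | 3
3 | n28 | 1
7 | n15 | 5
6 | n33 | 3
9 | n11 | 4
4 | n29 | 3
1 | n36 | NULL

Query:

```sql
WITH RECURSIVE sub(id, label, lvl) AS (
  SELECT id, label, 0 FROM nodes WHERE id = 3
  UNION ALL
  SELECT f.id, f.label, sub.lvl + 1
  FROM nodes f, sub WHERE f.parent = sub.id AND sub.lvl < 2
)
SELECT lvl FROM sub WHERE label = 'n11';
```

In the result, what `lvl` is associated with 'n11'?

Base: id=3 (n28) at lvl 0.
Iteration 1: rows with parent in {3} -> n29 (id 4, lvl 1), n26 (id 5, lvl 1), n33 (id 6, lvl 1).
Iteration 2: rows with parent in {4,5,6} -> n15 (id 7, lvl 2), n6 (id 8, lvl 2), n11 (id 9, lvl 2).
Iteration 3: lvl < 2 fails for all current rows; recursion stops.

2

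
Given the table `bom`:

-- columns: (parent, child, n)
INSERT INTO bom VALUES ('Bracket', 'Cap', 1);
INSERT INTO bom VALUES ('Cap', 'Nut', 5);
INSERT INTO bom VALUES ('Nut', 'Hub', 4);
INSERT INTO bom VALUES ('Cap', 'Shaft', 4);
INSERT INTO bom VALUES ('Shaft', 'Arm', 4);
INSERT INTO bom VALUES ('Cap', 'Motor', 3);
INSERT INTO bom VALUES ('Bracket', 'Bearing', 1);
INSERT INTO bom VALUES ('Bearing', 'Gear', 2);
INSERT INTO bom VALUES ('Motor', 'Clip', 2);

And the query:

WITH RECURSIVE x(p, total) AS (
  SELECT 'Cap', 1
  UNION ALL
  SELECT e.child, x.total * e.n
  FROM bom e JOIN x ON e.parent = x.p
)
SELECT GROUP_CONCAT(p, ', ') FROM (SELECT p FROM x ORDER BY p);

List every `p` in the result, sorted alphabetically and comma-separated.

Arm, Cap, Clip, Hub, Motor, Nut, Shaft

Base: (Cap, total=1).
Iteration 1: components of {Cap} -> Motor = 1*3 = 3, Nut = 1*5 = 5, Shaft = 1*4 = 4.
Iteration 2: components of {Motor,Nut,Shaft} -> Arm = 4*4 = 16, Clip = 3*2 = 6, Hub = 5*4 = 20.
Iteration 3: no further components; recursion stops.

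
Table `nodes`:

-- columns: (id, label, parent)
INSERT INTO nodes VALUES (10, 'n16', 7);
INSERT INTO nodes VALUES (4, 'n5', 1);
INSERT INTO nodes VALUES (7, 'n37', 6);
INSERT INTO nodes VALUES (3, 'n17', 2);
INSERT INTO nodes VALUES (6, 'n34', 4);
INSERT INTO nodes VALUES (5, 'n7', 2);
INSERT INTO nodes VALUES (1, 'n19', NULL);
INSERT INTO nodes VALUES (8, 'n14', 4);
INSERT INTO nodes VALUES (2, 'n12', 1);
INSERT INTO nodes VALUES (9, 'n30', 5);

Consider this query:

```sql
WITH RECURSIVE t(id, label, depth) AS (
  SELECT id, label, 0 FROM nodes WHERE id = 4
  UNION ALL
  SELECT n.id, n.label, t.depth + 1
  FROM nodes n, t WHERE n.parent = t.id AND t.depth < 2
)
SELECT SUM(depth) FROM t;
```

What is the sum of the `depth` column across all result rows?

4

Base: id=4 (n5) at depth 0.
Iteration 1: rows with parent in {4} -> n34 (id 6, depth 1), n14 (id 8, depth 1).
Iteration 2: rows with parent in {6,8} -> n37 (id 7, depth 2).
Iteration 3: depth < 2 fails for all current rows; recursion stops.
SUM(depth) = 0 + 1 + 1 + 2 = 4.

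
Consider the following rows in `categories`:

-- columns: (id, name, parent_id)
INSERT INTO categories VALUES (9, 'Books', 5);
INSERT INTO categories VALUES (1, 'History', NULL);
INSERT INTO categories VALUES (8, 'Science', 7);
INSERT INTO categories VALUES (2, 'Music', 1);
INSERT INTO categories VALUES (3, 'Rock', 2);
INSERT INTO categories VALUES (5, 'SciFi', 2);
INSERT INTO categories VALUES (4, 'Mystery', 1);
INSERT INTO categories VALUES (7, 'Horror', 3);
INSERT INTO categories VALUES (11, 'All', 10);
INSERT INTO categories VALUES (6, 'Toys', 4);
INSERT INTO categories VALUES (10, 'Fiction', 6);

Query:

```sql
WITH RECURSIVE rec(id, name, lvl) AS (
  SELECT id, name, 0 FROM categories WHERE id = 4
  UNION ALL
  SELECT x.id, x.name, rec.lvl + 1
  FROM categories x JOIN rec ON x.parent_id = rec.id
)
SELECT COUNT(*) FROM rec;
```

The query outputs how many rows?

4

Base: id=4 (Mystery) at lvl 0.
Iteration 1: rows with parent_id in {4} -> Toys (id 6, lvl 1).
Iteration 2: rows with parent_id in {6} -> Fiction (id 10, lvl 2).
Iteration 3: rows with parent_id in {10} -> All (id 11, lvl 3).
Iteration 4: no rows with parent_id in {11}; recursion stops.
Total rows emitted: 4.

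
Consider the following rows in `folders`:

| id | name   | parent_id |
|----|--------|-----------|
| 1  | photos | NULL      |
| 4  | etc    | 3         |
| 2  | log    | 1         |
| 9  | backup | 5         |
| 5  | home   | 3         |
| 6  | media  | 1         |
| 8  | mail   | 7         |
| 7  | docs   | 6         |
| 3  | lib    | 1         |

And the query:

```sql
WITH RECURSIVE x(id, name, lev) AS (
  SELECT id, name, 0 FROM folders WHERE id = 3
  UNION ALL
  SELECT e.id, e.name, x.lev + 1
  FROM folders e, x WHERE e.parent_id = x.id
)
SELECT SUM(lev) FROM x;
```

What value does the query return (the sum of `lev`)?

4

Base: id=3 (lib) at lev 0.
Iteration 1: rows with parent_id in {3} -> etc (id 4, lev 1), home (id 5, lev 1).
Iteration 2: rows with parent_id in {4,5} -> backup (id 9, lev 2).
Iteration 3: no rows with parent_id in {9}; recursion stops.
SUM(lev) = 0 + 1 + 1 + 2 = 4.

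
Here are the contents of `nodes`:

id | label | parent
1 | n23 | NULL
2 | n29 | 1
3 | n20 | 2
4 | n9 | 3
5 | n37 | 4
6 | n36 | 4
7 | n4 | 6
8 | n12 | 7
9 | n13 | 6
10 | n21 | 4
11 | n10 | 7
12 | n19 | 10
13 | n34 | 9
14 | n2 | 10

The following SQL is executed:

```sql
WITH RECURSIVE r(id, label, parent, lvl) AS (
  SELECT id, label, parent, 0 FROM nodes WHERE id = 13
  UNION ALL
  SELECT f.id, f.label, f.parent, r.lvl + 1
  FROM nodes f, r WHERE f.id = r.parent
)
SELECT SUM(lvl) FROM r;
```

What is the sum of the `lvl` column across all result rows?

21

Base: id=13 (n34), parent=9, lvl 0.
Iteration 1: join on id=9 -> n13 (id 9, parent=6, lvl 1).
Iteration 2: join on id=6 -> n36 (id 6, parent=4, lvl 2).
Iteration 3: join on id=4 -> n9 (id 4, parent=3, lvl 3).
Iteration 4: join on id=3 -> n20 (id 3, parent=2, lvl 4).
Iteration 5: join on id=2 -> n29 (id 2, parent=1, lvl 5).
Iteration 6: join on id=1 -> n23 (id 1, parent=NULL, lvl 6).
Iteration 7: parent is NULL; no match; recursion stops.
SUM(lvl) = 0 + 1 + 2 + 3 + 4 + 5 + 6 = 21.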